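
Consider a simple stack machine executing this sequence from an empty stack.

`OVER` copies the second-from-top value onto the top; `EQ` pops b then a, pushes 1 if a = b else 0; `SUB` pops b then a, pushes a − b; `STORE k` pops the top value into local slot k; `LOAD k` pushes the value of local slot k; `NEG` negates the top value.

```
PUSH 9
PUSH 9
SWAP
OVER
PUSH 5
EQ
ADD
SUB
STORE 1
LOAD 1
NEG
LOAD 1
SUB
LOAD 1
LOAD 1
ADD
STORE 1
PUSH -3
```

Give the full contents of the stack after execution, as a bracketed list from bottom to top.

[0, -3]

PUSH 9   9
PUSH 9   9 9
SWAP     9 9
OVER     9 9 9
PUSH 5   9 9 9 5
EQ       9 9 0
ADD      9 9
SUB      0
STORE 1  (empty)
LOAD 1   0
NEG      0
LOAD 1   0 0
SUB      0
LOAD 1   0 0
LOAD 1   0 0 0
ADD      0 0
STORE 1  0
PUSH -3  0 -3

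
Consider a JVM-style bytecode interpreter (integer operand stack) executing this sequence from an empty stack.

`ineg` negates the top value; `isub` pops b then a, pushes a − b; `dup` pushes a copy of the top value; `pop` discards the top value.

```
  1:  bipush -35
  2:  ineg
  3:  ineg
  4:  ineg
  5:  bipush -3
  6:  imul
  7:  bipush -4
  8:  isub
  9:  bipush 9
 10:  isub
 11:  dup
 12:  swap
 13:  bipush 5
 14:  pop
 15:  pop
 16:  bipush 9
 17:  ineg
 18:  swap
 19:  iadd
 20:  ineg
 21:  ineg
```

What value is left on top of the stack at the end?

-119

bipush -35 -> [-35]
ineg       -> [35]
ineg       -> [-35]
ineg       -> [35]
bipush -3  -> [35, -3]
imul       -> [-105]
bipush -4  -> [-105, -4]
isub       -> [-101]
bipush 9   -> [-101, 9]
isub       -> [-110]
dup        -> [-110, -110]
swap       -> [-110, -110]
bipush 5   -> [-110, -110, 5]
pop        -> [-110, -110]
pop        -> [-110]
bipush 9   -> [-110, 9]
ineg       -> [-110, -9]
swap       -> [-9, -110]
iadd       -> [-119]
ineg       -> [119]
ineg       -> [-119]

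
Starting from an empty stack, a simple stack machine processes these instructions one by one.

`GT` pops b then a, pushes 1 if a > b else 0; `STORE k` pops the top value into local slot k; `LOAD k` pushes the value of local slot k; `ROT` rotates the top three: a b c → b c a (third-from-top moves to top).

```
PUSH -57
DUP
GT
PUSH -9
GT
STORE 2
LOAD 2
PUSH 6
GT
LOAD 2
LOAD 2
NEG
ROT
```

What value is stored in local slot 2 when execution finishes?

PUSH -57 : [-57]
DUP      : [-57, -57]
GT       : [0]
PUSH -9  : [0, -9]
GT       : [1]
STORE 2  : []
LOAD 2   : [1]
PUSH 6   : [1, 6]
GT       : [0]
LOAD 2   : [0, 1]
LOAD 2   : [0, 1, 1]
NEG      : [0, 1, -1]
ROT      : [1, -1, 0]

1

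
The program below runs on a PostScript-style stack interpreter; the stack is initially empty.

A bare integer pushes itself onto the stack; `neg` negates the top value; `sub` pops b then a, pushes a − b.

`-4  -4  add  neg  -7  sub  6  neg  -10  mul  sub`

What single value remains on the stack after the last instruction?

-45

-4  : -4
-4  : -4 -4
add : -8
neg : 8
-7  : 8 -7
sub : 15
6   : 15 6
neg : 15 -6
-10 : 15 -6 -10
mul : 15 60
sub : -45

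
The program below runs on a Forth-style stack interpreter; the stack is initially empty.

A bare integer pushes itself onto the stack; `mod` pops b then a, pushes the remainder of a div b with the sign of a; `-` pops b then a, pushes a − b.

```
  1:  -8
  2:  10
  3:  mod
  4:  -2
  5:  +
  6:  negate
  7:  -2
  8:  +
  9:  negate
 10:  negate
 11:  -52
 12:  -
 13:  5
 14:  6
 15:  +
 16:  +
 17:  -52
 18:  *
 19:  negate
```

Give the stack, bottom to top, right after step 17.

-8     : [-8]
10     : [-8, 10]
mod    : [-8]
-2     : [-8, -2]
+      : [-10]
negate : [10]
-2     : [10, -2]
+      : [8]
negate : [-8]
negate : [8]
-52    : [8, -52]
-      : [60]
5      : [60, 5]
6      : [60, 5, 6]
+      : [60, 11]
+      : [71]
-52    : [71, -52]

[71, -52]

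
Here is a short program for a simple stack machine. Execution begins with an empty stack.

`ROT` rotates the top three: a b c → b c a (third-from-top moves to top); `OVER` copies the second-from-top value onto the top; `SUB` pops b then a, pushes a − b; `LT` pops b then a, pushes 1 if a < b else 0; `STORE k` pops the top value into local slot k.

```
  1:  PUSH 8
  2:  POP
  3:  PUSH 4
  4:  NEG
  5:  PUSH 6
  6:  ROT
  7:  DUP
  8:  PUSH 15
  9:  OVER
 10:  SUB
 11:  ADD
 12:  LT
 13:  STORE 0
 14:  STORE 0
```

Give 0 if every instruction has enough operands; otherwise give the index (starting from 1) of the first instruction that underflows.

6

PUSH 8 -> 8
POP    -> (empty)
PUSH 4 -> 4
NEG    -> -4
PUSH 6 -> -4 6
ROT  — needs 3 operands, stack has 2 → underflow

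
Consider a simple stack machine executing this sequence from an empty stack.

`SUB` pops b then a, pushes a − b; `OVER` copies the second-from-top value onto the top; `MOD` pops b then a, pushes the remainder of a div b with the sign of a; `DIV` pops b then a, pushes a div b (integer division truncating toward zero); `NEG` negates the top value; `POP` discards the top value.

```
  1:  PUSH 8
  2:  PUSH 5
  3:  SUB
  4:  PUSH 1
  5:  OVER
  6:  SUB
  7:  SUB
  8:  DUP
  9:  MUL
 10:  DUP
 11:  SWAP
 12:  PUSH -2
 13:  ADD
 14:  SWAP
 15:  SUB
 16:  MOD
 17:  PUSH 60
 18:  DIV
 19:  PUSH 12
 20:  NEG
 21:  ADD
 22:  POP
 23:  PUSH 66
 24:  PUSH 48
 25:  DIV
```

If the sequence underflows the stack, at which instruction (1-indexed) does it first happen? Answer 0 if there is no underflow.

16

PUSH 8  -> [8]
PUSH 5  -> [8, 5]
SUB     -> [3]
PUSH 1  -> [3, 1]
OVER    -> [3, 1, 3]
SUB     -> [3, -2]
SUB     -> [5]
DUP     -> [5, 5]
MUL     -> [25]
DUP     -> [25, 25]
SWAP    -> [25, 25]
PUSH -2 -> [25, 25, -2]
ADD     -> [25, 23]
SWAP    -> [23, 25]
SUB     -> [-2]
MOD  — needs 2 operands, stack has 1 → underflow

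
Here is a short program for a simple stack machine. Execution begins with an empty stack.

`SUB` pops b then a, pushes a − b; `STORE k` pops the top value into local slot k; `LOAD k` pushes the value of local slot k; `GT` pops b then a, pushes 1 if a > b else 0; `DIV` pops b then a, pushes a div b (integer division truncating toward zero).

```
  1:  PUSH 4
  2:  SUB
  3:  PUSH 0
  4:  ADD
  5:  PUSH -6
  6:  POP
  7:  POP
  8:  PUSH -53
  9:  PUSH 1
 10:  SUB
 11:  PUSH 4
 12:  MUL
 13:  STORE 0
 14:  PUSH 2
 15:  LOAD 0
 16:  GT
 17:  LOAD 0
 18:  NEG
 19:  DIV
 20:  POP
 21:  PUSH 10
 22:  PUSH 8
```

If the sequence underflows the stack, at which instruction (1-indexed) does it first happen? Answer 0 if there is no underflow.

PUSH 4 : [4]
SUB  — needs 2 operands, stack has 1 → underflow

2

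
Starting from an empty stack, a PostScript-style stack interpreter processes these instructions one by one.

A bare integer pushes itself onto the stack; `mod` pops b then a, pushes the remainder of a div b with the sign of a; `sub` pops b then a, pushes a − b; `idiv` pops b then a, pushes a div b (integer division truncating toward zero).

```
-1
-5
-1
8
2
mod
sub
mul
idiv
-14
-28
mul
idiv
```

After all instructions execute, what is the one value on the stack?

0

-1   -> [-1]
-5   -> [-1, -5]
-1   -> [-1, -5, -1]
8    -> [-1, -5, -1, 8]
2    -> [-1, -5, -1, 8, 2]
mod  -> [-1, -5, -1, 0]
sub  -> [-1, -5, -1]
mul  -> [-1, 5]
idiv -> [0]
-14  -> [0, -14]
-28  -> [0, -14, -28]
mul  -> [0, 392]
idiv -> [0]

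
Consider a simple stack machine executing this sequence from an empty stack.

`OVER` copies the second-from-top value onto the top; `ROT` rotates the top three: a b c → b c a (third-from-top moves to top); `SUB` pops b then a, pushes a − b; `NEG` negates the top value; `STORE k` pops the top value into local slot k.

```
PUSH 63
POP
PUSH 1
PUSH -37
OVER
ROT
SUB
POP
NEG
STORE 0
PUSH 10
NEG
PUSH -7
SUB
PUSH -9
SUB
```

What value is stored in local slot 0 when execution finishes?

37

PUSH 63   63
POP       (empty)
PUSH 1    1
PUSH -37  1 -37
OVER      1 -37 1
ROT       -37 1 1
SUB       -37 0
POP       -37
NEG       37
STORE 0   (empty)
PUSH 10   10
NEG       -10
PUSH -7   -10 -7
SUB       -3
PUSH -9   -3 -9
SUB       6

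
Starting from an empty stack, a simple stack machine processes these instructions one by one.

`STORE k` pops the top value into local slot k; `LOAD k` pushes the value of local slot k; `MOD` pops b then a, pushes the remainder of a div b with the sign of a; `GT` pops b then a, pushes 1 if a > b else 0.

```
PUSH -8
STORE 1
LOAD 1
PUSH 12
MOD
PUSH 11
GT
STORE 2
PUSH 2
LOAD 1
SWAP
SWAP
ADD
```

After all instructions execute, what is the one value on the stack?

PUSH -8 : [-8]
STORE 1 : []
LOAD 1  : [-8]
PUSH 12 : [-8, 12]
MOD     : [-8]
PUSH 11 : [-8, 11]
GT      : [0]
STORE 2 : []
PUSH 2  : [2]
LOAD 1  : [2, -8]
SWAP    : [-8, 2]
SWAP    : [2, -8]
ADD     : [-6]

-6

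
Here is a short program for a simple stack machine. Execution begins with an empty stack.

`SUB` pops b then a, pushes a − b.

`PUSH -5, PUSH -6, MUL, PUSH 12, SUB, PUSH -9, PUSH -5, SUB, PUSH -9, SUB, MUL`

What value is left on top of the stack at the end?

PUSH -5 → -5
PUSH -6 → -5 -6
MUL     → 30
PUSH 12 → 30 12
SUB     → 18
PUSH -9 → 18 -9
PUSH -5 → 18 -9 -5
SUB     → 18 -4
PUSH -9 → 18 -4 -9
SUB     → 18 5
MUL     → 90

90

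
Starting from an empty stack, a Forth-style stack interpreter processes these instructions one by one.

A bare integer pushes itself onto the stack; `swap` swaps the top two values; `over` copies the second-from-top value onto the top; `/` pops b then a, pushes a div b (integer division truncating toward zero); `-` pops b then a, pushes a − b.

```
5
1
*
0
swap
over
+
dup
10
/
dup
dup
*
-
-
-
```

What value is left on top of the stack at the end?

-5

5     [5]
1     [5, 1]
*     [5]
0     [5, 0]
swap  [0, 5]
over  [0, 5, 0]
+     [0, 5]
dup   [0, 5, 5]
10    [0, 5, 5, 10]
/     [0, 5, 0]
dup   [0, 5, 0, 0]
dup   [0, 5, 0, 0, 0]
*     [0, 5, 0, 0]
-     [0, 5, 0]
-     [0, 5]
-     [-5]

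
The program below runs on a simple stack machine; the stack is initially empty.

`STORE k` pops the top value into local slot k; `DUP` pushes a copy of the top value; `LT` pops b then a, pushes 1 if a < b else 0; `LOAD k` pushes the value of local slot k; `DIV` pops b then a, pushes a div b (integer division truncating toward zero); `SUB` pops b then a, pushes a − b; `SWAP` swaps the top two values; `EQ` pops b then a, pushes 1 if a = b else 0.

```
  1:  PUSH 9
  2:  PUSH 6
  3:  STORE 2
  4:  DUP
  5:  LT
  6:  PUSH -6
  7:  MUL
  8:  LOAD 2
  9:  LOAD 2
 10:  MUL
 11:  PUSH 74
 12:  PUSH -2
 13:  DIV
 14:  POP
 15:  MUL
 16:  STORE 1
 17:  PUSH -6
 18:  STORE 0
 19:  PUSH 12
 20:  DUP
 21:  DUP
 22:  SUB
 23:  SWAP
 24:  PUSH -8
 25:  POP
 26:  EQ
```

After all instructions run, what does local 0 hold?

PUSH 9  : 9
PUSH 6  : 9 6
STORE 2 : 9
DUP     : 9 9
LT      : 0
PUSH -6 : 0 -6
MUL     : 0
LOAD 2  : 0 6
LOAD 2  : 0 6 6
MUL     : 0 36
PUSH 74 : 0 36 74
PUSH -2 : 0 36 74 -2
DIV     : 0 36 -37
POP     : 0 36
MUL     : 0
STORE 1 : (empty)
PUSH -6 : -6
STORE 0 : (empty)
PUSH 12 : 12
DUP     : 12 12
DUP     : 12 12 12
SUB     : 12 0
SWAP    : 0 12
PUSH -8 : 0 12 -8
POP     : 0 12
EQ      : 0

-6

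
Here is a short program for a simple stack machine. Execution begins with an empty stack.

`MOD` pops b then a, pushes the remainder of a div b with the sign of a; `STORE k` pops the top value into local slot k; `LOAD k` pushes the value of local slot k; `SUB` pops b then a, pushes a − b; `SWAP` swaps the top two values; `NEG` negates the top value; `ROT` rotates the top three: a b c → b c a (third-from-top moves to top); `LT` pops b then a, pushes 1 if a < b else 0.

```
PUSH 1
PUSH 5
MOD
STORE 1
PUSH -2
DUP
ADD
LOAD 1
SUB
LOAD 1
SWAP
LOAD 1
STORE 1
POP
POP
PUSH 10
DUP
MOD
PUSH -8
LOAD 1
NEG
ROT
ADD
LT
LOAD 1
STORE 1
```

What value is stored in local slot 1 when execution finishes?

PUSH 1  → 1
PUSH 5  → 1 5
MOD     → 1
STORE 1 → (empty)
PUSH -2 → -2
DUP     → -2 -2
ADD     → -4
LOAD 1  → -4 1
SUB     → -5
LOAD 1  → -5 1
SWAP    → 1 -5
LOAD 1  → 1 -5 1
STORE 1 → 1 -5
POP     → 1
POP     → (empty)
PUSH 10 → 10
DUP     → 10 10
MOD     → 0
PUSH -8 → 0 -8
LOAD 1  → 0 -8 1
NEG     → 0 -8 -1
ROT     → -8 -1 0
ADD     → -8 -1
LT      → 1
LOAD 1  → 1 1
STORE 1 → 1

1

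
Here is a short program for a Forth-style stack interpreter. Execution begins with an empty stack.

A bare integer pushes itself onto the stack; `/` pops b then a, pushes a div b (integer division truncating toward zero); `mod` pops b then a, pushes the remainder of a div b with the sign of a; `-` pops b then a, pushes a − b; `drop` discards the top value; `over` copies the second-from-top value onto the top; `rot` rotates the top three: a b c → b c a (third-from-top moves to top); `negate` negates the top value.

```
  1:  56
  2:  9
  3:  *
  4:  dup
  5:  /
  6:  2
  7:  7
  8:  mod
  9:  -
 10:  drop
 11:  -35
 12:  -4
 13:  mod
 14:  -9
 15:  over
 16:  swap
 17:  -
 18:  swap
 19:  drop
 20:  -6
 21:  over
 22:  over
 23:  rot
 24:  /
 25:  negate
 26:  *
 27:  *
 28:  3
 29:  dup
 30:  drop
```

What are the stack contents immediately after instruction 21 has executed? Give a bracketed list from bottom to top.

56   -> [56]
9    -> [56, 9]
*    -> [504]
dup  -> [504, 504]
/    -> [1]
2    -> [1, 2]
7    -> [1, 2, 7]
mod  -> [1, 2]
-    -> [-1]
drop -> []
-35  -> [-35]
-4   -> [-35, -4]
mod  -> [-3]
-9   -> [-3, -9]
over -> [-3, -9, -3]
swap -> [-3, -3, -9]
-    -> [-3, 6]
swap -> [6, -3]
drop -> [6]
-6   -> [6, -6]
over -> [6, -6, 6]

[6, -6, 6]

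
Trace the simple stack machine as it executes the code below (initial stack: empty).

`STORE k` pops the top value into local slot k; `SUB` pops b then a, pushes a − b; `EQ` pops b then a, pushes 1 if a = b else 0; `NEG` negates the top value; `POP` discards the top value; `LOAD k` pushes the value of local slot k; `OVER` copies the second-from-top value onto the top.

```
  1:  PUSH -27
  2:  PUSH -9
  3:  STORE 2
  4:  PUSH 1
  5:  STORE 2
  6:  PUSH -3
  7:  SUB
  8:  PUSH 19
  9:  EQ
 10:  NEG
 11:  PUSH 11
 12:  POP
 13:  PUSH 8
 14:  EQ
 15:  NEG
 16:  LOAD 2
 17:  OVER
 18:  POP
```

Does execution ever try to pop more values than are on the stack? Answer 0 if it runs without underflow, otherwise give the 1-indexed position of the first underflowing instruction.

0

PUSH -27 → -27
PUSH -9  → -27 -9
STORE 2  → -27
PUSH 1   → -27 1
STORE 2  → -27
PUSH -3  → -27 -3
SUB      → -24
PUSH 19  → -24 19
EQ       → 0
NEG      → 0
PUSH 11  → 0 11
POP      → 0
PUSH 8   → 0 8
EQ       → 0
NEG      → 0
LOAD 2   → 0 1
OVER     → 0 1 0
POP      → 0 1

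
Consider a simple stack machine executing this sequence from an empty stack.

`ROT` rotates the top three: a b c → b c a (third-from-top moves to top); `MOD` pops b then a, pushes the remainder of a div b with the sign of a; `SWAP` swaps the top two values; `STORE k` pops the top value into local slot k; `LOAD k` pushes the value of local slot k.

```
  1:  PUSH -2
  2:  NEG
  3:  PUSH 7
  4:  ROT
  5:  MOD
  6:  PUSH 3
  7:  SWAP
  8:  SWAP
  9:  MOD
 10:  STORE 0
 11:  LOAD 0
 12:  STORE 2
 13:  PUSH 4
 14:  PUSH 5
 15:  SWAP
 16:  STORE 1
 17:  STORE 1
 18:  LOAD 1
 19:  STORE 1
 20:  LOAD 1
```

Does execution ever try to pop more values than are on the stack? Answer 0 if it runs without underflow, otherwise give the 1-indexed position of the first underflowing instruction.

PUSH -2  [-2]
NEG      [2]
PUSH 7   [2, 7]
ROT  — needs 3 operands, stack has 2 → underflow

4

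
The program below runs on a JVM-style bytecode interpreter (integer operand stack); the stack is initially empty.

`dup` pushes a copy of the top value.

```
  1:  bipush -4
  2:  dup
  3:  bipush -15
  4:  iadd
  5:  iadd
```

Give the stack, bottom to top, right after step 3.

[-4, -4, -15]

bipush -4  -> -4
dup        -> -4 -4
bipush -15 -> -4 -4 -15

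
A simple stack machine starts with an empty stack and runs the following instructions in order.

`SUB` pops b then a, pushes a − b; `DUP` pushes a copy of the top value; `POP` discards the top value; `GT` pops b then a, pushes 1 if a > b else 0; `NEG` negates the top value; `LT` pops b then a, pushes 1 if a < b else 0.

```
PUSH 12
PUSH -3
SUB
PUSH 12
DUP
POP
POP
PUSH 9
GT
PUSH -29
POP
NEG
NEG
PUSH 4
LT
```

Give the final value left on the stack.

PUSH 12  : [12]
PUSH -3  : [12, -3]
SUB      : [15]
PUSH 12  : [15, 12]
DUP      : [15, 12, 12]
POP      : [15, 12]
POP      : [15]
PUSH 9   : [15, 9]
GT       : [1]
PUSH -29 : [1, -29]
POP      : [1]
NEG      : [-1]
NEG      : [1]
PUSH 4   : [1, 4]
LT       : [1]

1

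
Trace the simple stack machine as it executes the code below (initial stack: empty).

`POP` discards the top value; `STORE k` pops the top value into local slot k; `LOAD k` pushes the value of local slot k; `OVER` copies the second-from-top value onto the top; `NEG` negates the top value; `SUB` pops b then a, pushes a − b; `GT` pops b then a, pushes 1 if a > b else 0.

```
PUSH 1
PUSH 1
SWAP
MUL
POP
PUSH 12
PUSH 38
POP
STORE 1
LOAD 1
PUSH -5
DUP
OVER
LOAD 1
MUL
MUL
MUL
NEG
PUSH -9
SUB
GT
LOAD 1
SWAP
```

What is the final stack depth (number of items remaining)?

2

PUSH 1  → [1]
PUSH 1  → [1, 1]
SWAP    → [1, 1]
MUL     → [1]
POP     → []
PUSH 12 → [12]
PUSH 38 → [12, 38]
POP     → [12]
STORE 1 → []
LOAD 1  → [12]
PUSH -5 → [12, -5]
DUP     → [12, -5, -5]
OVER    → [12, -5, -5, -5]
LOAD 1  → [12, -5, -5, -5, 12]
MUL     → [12, -5, -5, -60]
MUL     → [12, -5, 300]
MUL     → [12, -1500]
NEG     → [12, 1500]
PUSH -9 → [12, 1500, -9]
SUB     → [12, 1509]
GT      → [0]
LOAD 1  → [0, 12]
SWAP    → [12, 0]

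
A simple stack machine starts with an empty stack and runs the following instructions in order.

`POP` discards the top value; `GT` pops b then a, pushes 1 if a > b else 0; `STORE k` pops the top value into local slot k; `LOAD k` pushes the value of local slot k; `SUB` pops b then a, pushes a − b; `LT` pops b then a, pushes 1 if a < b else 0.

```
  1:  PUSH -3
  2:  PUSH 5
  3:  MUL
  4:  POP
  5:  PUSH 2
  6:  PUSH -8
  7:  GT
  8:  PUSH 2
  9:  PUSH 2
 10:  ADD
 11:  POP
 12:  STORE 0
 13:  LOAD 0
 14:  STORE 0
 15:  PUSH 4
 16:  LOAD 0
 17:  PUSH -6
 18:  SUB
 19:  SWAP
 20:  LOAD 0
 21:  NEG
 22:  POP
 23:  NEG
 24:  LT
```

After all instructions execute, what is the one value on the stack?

PUSH -3  -3
PUSH 5   -3 5
MUL      -15
POP      (empty)
PUSH 2   2
PUSH -8  2 -8
GT       1
PUSH 2   1 2
PUSH 2   1 2 2
ADD      1 4
POP      1
STORE 0  (empty)
LOAD 0   1
STORE 0  (empty)
PUSH 4   4
LOAD 0   4 1
PUSH -6  4 1 -6
SUB      4 7
SWAP     7 4
LOAD 0   7 4 1
NEG      7 4 -1
POP      7 4
NEG      7 -4
LT       0

0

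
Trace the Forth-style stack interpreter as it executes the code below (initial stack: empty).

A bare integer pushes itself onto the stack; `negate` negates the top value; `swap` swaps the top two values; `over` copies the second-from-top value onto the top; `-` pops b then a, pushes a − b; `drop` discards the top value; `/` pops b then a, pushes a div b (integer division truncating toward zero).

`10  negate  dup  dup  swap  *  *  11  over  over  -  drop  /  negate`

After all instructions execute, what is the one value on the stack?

90

10     -> [10]
negate -> [-10]
dup    -> [-10, -10]
dup    -> [-10, -10, -10]
swap   -> [-10, -10, -10]
*      -> [-10, 100]
*      -> [-1000]
11     -> [-1000, 11]
over   -> [-1000, 11, -1000]
over   -> [-1000, 11, -1000, 11]
-      -> [-1000, 11, -1011]
drop   -> [-1000, 11]
/      -> [-90]
negate -> [90]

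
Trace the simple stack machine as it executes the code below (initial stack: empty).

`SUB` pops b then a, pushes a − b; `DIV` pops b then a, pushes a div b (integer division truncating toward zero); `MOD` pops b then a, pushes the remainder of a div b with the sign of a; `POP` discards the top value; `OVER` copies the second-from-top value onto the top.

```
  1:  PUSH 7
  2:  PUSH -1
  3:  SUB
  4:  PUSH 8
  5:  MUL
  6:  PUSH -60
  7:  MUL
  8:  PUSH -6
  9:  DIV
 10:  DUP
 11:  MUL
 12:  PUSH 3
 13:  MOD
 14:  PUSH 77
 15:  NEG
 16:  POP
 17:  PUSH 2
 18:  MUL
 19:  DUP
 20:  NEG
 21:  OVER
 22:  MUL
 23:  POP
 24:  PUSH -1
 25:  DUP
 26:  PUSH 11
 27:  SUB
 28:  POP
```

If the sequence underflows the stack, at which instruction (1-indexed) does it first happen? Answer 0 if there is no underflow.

0

PUSH 7   -> [7]
PUSH -1  -> [7, -1]
SUB      -> [8]
PUSH 8   -> [8, 8]
MUL      -> [64]
PUSH -60 -> [64, -60]
MUL      -> [-3840]
PUSH -6  -> [-3840, -6]
DIV      -> [640]
DUP      -> [640, 640]
MUL      -> [409600]
PUSH 3   -> [409600, 3]
MOD      -> [1]
PUSH 77  -> [1, 77]
NEG      -> [1, -77]
POP      -> [1]
PUSH 2   -> [1, 2]
MUL      -> [2]
DUP      -> [2, 2]
NEG      -> [2, -2]
OVER     -> [2, -2, 2]
MUL      -> [2, -4]
POP      -> [2]
PUSH -1  -> [2, -1]
DUP      -> [2, -1, -1]
PUSH 11  -> [2, -1, -1, 11]
SUB      -> [2, -1, -12]
POP      -> [2, -1]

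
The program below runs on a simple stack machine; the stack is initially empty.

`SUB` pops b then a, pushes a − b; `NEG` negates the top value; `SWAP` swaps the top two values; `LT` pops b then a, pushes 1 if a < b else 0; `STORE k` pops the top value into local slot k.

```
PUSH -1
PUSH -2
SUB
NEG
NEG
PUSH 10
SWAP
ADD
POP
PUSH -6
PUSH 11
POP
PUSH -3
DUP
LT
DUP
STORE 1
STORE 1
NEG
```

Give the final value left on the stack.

PUSH -1 -> -1
PUSH -2 -> -1 -2
SUB     -> 1
NEG     -> -1
NEG     -> 1
PUSH 10 -> 1 10
SWAP    -> 10 1
ADD     -> 11
POP     -> (empty)
PUSH -6 -> -6
PUSH 11 -> -6 11
POP     -> -6
PUSH -3 -> -6 -3
DUP     -> -6 -3 -3
LT      -> -6 0
DUP     -> -6 0 0
STORE 1 -> -6 0
STORE 1 -> -6
NEG     -> 6

6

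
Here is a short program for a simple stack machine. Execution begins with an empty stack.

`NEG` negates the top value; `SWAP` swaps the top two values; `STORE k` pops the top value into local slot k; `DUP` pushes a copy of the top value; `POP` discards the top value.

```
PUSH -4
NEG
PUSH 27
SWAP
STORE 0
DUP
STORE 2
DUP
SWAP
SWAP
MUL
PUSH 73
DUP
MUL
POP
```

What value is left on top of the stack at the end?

PUSH -4 -> -4
NEG     -> 4
PUSH 27 -> 4 27
SWAP    -> 27 4
STORE 0 -> 27
DUP     -> 27 27
STORE 2 -> 27
DUP     -> 27 27
SWAP    -> 27 27
SWAP    -> 27 27
MUL     -> 729
PUSH 73 -> 729 73
DUP     -> 729 73 73
MUL     -> 729 5329
POP     -> 729

729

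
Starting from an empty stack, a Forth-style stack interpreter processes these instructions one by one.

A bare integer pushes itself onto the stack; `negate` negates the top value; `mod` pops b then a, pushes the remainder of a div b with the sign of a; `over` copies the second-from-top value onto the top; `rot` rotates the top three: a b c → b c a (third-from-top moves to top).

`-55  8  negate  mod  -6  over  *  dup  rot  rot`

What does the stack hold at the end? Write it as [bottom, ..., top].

-55    → -55
8      → -55 8
negate → -55 -8
mod    → -7
-6     → -7 -6
over   → -7 -6 -7
*      → -7 42
dup    → -7 42 42
rot    → 42 42 -7
rot    → 42 -7 42

[42, -7, 42]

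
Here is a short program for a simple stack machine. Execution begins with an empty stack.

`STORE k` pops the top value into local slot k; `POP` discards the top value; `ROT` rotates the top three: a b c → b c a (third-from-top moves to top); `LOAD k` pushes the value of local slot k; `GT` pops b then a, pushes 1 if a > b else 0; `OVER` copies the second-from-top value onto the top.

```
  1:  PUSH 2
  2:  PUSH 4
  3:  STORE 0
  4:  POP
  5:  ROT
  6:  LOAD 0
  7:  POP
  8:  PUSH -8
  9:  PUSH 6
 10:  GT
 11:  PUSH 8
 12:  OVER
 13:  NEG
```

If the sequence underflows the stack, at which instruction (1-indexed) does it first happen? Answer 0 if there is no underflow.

5

PUSH 2  -> [2]
PUSH 4  -> [2, 4]
STORE 0 -> [2]
POP     -> []
ROT  — needs 3 operands, stack has 0 → underflow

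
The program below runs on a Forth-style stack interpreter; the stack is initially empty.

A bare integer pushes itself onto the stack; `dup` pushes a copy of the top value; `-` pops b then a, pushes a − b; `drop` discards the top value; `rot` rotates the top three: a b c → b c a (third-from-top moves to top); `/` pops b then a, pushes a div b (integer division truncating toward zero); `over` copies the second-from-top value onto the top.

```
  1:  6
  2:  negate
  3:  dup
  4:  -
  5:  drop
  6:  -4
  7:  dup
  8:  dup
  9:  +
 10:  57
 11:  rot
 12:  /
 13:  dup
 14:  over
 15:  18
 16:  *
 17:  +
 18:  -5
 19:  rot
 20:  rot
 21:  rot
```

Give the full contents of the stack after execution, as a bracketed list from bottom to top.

6      -> [6]
negate -> [-6]
dup    -> [-6, -6]
-      -> [0]
drop   -> []
-4     -> [-4]
dup    -> [-4, -4]
dup    -> [-4, -4, -4]
+      -> [-4, -8]
57     -> [-4, -8, 57]
rot    -> [-8, 57, -4]
/      -> [-8, -14]
dup    -> [-8, -14, -14]
over   -> [-8, -14, -14, -14]
18     -> [-8, -14, -14, -14, 18]
*      -> [-8, -14, -14, -252]
+      -> [-8, -14, -266]
-5     -> [-8, -14, -266, -5]
rot    -> [-8, -266, -5, -14]
rot    -> [-8, -5, -14, -266]
rot    -> [-8, -14, -266, -5]

[-8, -14, -266, -5]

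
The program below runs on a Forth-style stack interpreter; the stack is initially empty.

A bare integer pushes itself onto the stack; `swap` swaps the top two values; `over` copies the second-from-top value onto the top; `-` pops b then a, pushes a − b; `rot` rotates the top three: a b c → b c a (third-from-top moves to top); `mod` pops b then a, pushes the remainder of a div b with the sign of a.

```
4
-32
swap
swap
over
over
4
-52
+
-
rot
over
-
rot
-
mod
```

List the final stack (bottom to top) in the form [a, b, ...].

4    : [4]
-32  : [4, -32]
swap : [-32, 4]
swap : [4, -32]
over : [4, -32, 4]
over : [4, -32, 4, -32]
4    : [4, -32, 4, -32, 4]
-52  : [4, -32, 4, -32, 4, -52]
+    : [4, -32, 4, -32, -48]
-    : [4, -32, 4, 16]
rot  : [4, 4, 16, -32]
over : [4, 4, 16, -32, 16]
-    : [4, 4, 16, -48]
rot  : [4, 16, -48, 4]
-    : [4, 16, -52]
mod  : [4, 16]

[4, 16]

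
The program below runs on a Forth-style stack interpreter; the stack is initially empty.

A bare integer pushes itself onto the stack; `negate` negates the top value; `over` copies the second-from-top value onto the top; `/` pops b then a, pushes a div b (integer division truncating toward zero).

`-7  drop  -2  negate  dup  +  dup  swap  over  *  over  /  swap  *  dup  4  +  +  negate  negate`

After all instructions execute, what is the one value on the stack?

-7     -> -7
drop   -> (empty)
-2     -> -2
negate -> 2
dup    -> 2 2
+      -> 4
dup    -> 4 4
swap   -> 4 4
over   -> 4 4 4
*      -> 4 16
over   -> 4 16 4
/      -> 4 4
swap   -> 4 4
*      -> 16
dup    -> 16 16
4      -> 16 16 4
+      -> 16 20
+      -> 36
negate -> -36
negate -> 36

36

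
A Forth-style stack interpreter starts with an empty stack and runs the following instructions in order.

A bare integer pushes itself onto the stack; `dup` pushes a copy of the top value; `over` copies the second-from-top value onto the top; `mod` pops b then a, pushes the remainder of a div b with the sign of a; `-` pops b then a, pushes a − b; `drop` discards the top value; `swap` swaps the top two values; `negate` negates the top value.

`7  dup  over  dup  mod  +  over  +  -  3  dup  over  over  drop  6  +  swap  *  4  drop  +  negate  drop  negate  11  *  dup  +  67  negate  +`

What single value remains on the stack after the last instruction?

87

7      : 7
dup    : 7 7
over   : 7 7 7
dup    : 7 7 7 7
mod    : 7 7 0
+      : 7 7
over   : 7 7 7
+      : 7 14
-      : -7
3      : -7 3
dup    : -7 3 3
over   : -7 3 3 3
over   : -7 3 3 3 3
drop   : -7 3 3 3
6      : -7 3 3 3 6
+      : -7 3 3 9
swap   : -7 3 9 3
*      : -7 3 27
4      : -7 3 27 4
drop   : -7 3 27
+      : -7 30
negate : -7 -30
drop   : -7
negate : 7
11     : 7 11
*      : 77
dup    : 77 77
+      : 154
67     : 154 67
negate : 154 -67
+      : 87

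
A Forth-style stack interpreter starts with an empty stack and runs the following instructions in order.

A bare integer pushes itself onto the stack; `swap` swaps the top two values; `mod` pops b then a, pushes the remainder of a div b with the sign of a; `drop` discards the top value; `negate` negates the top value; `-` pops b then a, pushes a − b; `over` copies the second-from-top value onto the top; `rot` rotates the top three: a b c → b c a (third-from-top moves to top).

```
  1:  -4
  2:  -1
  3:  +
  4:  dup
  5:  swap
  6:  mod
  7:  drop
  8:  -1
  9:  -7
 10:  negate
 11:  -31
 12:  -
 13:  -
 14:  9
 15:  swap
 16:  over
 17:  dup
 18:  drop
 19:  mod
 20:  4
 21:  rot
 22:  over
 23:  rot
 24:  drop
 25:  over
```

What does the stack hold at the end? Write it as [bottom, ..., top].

[-3, 9, 4, 9]

-4     -> [-4]
-1     -> [-4, -1]
+      -> [-5]
dup    -> [-5, -5]
swap   -> [-5, -5]
mod    -> [0]
drop   -> []
-1     -> [-1]
-7     -> [-1, -7]
negate -> [-1, 7]
-31    -> [-1, 7, -31]
-      -> [-1, 38]
-      -> [-39]
9      -> [-39, 9]
swap   -> [9, -39]
over   -> [9, -39, 9]
dup    -> [9, -39, 9, 9]
drop   -> [9, -39, 9]
mod    -> [9, -3]
4      -> [9, -3, 4]
rot    -> [-3, 4, 9]
over   -> [-3, 4, 9, 4]
rot    -> [-3, 9, 4, 4]
drop   -> [-3, 9, 4]
over   -> [-3, 9, 4, 9]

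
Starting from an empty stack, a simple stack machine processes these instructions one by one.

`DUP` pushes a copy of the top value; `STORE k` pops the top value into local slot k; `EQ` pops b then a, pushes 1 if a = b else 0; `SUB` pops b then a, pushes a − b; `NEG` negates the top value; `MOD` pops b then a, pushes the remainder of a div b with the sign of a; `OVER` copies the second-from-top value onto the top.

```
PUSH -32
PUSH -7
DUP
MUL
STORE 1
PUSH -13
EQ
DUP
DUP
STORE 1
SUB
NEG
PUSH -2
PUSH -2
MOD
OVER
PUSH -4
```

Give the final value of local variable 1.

0

PUSH -32  [-32]
PUSH -7   [-32, -7]
DUP       [-32, -7, -7]
MUL       [-32, 49]
STORE 1   [-32]
PUSH -13  [-32, -13]
EQ        [0]
DUP       [0, 0]
DUP       [0, 0, 0]
STORE 1   [0, 0]
SUB       [0]
NEG       [0]
PUSH -2   [0, -2]
PUSH -2   [0, -2, -2]
MOD       [0, 0]
OVER      [0, 0, 0]
PUSH -4   [0, 0, 0, -4]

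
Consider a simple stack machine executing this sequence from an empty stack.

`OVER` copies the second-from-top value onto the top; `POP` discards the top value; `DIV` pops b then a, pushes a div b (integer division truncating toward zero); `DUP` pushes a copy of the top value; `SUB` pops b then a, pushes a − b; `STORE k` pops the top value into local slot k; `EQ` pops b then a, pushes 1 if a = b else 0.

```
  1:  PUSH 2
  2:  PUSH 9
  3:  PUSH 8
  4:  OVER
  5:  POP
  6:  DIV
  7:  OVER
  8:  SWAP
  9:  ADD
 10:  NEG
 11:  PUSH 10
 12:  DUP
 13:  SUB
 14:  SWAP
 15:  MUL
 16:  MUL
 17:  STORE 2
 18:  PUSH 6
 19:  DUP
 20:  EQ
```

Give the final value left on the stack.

1

PUSH 2  -> [2]
PUSH 9  -> [2, 9]
PUSH 8  -> [2, 9, 8]
OVER    -> [2, 9, 8, 9]
POP     -> [2, 9, 8]
DIV     -> [2, 1]
OVER    -> [2, 1, 2]
SWAP    -> [2, 2, 1]
ADD     -> [2, 3]
NEG     -> [2, -3]
PUSH 10 -> [2, -3, 10]
DUP     -> [2, -3, 10, 10]
SUB     -> [2, -3, 0]
SWAP    -> [2, 0, -3]
MUL     -> [2, 0]
MUL     -> [0]
STORE 2 -> []
PUSH 6  -> [6]
DUP     -> [6, 6]
EQ      -> [1]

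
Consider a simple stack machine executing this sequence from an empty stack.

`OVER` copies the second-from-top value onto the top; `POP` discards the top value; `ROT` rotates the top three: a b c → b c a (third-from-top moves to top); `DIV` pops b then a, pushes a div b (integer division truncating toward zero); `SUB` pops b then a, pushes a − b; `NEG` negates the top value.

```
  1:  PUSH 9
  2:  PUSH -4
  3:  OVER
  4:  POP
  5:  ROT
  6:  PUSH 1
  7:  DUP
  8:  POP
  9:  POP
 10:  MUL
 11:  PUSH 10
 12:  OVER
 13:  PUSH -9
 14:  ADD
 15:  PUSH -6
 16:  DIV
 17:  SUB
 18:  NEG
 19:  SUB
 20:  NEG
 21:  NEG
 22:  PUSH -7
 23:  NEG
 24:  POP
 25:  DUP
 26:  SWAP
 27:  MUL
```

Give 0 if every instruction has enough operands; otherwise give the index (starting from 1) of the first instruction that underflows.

PUSH 9  -> [9]
PUSH -4 -> [9, -4]
OVER    -> [9, -4, 9]
POP     -> [9, -4]
ROT  — needs 3 operands, stack has 2 → underflow

5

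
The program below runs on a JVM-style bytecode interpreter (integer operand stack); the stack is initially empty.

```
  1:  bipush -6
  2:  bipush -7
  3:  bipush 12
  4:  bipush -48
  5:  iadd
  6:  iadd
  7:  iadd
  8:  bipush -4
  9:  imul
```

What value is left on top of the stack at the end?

bipush -6  : [-6]
bipush -7  : [-6, -7]
bipush 12  : [-6, -7, 12]
bipush -48 : [-6, -7, 12, -48]
iadd       : [-6, -7, -36]
iadd       : [-6, -43]
iadd       : [-49]
bipush -4  : [-49, -4]
imul       : [196]

196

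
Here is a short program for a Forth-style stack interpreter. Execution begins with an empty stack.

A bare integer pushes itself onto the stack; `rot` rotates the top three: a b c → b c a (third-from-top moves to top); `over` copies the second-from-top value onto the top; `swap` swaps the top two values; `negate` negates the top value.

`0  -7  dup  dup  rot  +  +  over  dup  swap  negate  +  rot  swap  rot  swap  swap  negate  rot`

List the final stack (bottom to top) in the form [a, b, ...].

[0, 21, 0]

0       0
-7      0 -7
dup     0 -7 -7
dup     0 -7 -7 -7
rot     0 -7 -7 -7
+       0 -7 -14
+       0 -21
over    0 -21 0
dup     0 -21 0 0
swap    0 -21 0 0
negate  0 -21 0 0
+       0 -21 0
rot     -21 0 0
swap    -21 0 0
rot     0 0 -21
swap    0 -21 0
swap    0 0 -21
negate  0 0 21
rot     0 21 0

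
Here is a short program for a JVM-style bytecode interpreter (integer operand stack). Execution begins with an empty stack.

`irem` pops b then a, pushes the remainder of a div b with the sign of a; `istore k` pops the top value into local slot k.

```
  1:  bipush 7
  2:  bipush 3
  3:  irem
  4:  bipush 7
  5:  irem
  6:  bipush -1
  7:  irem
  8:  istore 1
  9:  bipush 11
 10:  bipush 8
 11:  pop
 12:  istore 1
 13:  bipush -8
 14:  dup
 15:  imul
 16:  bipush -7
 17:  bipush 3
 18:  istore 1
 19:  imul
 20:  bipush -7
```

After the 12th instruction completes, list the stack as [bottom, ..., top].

bipush 7  : [7]
bipush 3  : [7, 3]
irem      : [1]
bipush 7  : [1, 7]
irem      : [1]
bipush -1 : [1, -1]
irem      : [0]
istore 1  : []
bipush 11 : [11]
bipush 8  : [11, 8]
pop       : [11]
istore 1  : []

[]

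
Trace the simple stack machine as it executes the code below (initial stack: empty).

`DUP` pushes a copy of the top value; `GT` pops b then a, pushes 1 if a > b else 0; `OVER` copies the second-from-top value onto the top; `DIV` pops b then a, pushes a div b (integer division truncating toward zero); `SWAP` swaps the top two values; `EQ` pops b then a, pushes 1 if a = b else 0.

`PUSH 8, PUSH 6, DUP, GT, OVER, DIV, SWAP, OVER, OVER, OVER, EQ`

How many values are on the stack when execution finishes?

4

PUSH 8 : [8]
PUSH 6 : [8, 6]
DUP    : [8, 6, 6]
GT     : [8, 0]
OVER   : [8, 0, 8]
DIV    : [8, 0]
SWAP   : [0, 8]
OVER   : [0, 8, 0]
OVER   : [0, 8, 0, 8]
OVER   : [0, 8, 0, 8, 0]
EQ     : [0, 8, 0, 0]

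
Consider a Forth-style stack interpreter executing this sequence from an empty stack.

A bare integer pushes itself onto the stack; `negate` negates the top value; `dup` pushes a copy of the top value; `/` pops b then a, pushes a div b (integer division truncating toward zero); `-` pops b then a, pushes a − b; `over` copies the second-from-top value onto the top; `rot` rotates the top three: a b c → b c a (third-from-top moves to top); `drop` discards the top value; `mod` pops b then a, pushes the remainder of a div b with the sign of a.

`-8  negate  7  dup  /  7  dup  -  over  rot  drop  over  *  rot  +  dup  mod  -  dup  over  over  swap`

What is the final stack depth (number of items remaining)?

4

-8     -> -8
negate -> 8
7      -> 8 7
dup    -> 8 7 7
/      -> 8 1
7      -> 8 1 7
dup    -> 8 1 7 7
-      -> 8 1 0
over   -> 8 1 0 1
rot    -> 8 0 1 1
drop   -> 8 0 1
over   -> 8 0 1 0
*      -> 8 0 0
rot    -> 0 0 8
+      -> 0 8
dup    -> 0 8 8
mod    -> 0 0
-      -> 0
dup    -> 0 0
over   -> 0 0 0
over   -> 0 0 0 0
swap   -> 0 0 0 0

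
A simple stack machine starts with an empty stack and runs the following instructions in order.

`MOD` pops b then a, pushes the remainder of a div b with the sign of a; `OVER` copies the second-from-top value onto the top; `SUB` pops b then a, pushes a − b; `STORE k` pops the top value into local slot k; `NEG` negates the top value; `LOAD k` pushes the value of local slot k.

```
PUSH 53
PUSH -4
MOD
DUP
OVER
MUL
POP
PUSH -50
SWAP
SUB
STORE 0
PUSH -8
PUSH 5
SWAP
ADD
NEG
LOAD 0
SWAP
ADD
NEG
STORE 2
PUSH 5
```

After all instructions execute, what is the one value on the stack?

5

PUSH 53  : 53
PUSH -4  : 53 -4
MOD      : 1
DUP      : 1 1
OVER     : 1 1 1
MUL      : 1 1
POP      : 1
PUSH -50 : 1 -50
SWAP     : -50 1
SUB      : -51
STORE 0  : (empty)
PUSH -8  : -8
PUSH 5   : -8 5
SWAP     : 5 -8
ADD      : -3
NEG      : 3
LOAD 0   : 3 -51
SWAP     : -51 3
ADD      : -48
NEG      : 48
STORE 2  : (empty)
PUSH 5   : 5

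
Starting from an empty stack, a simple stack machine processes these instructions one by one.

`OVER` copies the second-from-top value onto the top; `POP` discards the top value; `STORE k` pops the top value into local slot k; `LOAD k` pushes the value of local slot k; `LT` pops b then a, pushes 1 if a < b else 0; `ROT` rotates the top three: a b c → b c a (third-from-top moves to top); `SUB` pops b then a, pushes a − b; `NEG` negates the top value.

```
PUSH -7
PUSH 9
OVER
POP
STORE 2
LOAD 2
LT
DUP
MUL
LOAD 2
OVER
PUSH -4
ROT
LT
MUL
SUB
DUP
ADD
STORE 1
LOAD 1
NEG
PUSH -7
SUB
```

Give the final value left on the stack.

PUSH -7 -> [-7]
PUSH 9  -> [-7, 9]
OVER    -> [-7, 9, -7]
POP     -> [-7, 9]
STORE 2 -> [-7]
LOAD 2  -> [-7, 9]
LT      -> [1]
DUP     -> [1, 1]
MUL     -> [1]
LOAD 2  -> [1, 9]
OVER    -> [1, 9, 1]
PUSH -4 -> [1, 9, 1, -4]
ROT     -> [1, 1, -4, 9]
LT      -> [1, 1, 1]
MUL     -> [1, 1]
SUB     -> [0]
DUP     -> [0, 0]
ADD     -> [0]
STORE 1 -> []
LOAD 1  -> [0]
NEG     -> [0]
PUSH -7 -> [0, -7]
SUB     -> [7]

7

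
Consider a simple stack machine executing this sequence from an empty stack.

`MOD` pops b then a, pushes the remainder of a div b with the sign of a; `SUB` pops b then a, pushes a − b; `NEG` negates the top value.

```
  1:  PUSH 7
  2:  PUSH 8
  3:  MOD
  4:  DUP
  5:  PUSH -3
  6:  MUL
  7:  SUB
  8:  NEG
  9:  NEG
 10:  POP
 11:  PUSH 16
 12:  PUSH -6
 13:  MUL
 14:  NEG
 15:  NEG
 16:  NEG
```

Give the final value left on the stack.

PUSH 7  : 7
PUSH 8  : 7 8
MOD     : 7
DUP     : 7 7
PUSH -3 : 7 7 -3
MUL     : 7 -21
SUB     : 28
NEG     : -28
NEG     : 28
POP     : (empty)
PUSH 16 : 16
PUSH -6 : 16 -6
MUL     : -96
NEG     : 96
NEG     : -96
NEG     : 96

96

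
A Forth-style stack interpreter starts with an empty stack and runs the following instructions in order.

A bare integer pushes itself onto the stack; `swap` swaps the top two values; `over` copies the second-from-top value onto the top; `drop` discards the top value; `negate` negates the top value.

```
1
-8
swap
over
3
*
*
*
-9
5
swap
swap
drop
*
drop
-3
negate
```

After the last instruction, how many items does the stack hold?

1

1      -> [1]
-8     -> [1, -8]
swap   -> [-8, 1]
over   -> [-8, 1, -8]
3      -> [-8, 1, -8, 3]
*      -> [-8, 1, -24]
*      -> [-8, -24]
*      -> [192]
-9     -> [192, -9]
5      -> [192, -9, 5]
swap   -> [192, 5, -9]
swap   -> [192, -9, 5]
drop   -> [192, -9]
*      -> [-1728]
drop   -> []
-3     -> [-3]
negate -> [3]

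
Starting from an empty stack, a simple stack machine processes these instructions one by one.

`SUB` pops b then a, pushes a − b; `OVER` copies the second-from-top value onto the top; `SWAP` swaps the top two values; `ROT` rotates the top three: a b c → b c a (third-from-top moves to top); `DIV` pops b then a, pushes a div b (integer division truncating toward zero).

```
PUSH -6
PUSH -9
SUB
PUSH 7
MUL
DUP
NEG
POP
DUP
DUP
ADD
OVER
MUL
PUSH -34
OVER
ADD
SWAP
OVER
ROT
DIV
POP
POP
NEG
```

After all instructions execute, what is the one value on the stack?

-21

PUSH -6  → [-6]
PUSH -9  → [-6, -9]
SUB      → [3]
PUSH 7   → [3, 7]
MUL      → [21]
DUP      → [21, 21]
NEG      → [21, -21]
POP      → [21]
DUP      → [21, 21]
DUP      → [21, 21, 21]
ADD      → [21, 42]
OVER     → [21, 42, 21]
MUL      → [21, 882]
PUSH -34 → [21, 882, -34]
OVER     → [21, 882, -34, 882]
ADD      → [21, 882, 848]
SWAP     → [21, 848, 882]
OVER     → [21, 848, 882, 848]
ROT      → [21, 882, 848, 848]
DIV      → [21, 882, 1]
POP      → [21, 882]
POP      → [21]
NEG      → [-21]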